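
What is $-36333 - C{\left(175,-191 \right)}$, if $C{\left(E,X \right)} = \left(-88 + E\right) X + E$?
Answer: $-19891$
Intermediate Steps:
$C{\left(E,X \right)} = E + X \left(-88 + E\right)$ ($C{\left(E,X \right)} = X \left(-88 + E\right) + E = E + X \left(-88 + E\right)$)
$-36333 - C{\left(175,-191 \right)} = -36333 - \left(175 - -16808 + 175 \left(-191\right)\right) = -36333 - \left(175 + 16808 - 33425\right) = -36333 - -16442 = -36333 + 16442 = -19891$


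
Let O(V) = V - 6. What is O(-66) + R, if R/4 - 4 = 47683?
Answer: 190676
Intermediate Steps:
O(V) = -6 + V
R = 190748 (R = 16 + 4*47683 = 16 + 190732 = 190748)
O(-66) + R = (-6 - 66) + 190748 = -72 + 190748 = 190676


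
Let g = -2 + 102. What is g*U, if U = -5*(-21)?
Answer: 10500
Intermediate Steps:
U = 105
g = 100
g*U = 100*105 = 10500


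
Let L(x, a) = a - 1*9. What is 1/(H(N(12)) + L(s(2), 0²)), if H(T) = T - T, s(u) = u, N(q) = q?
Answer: -⅑ ≈ -0.11111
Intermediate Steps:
H(T) = 0
L(x, a) = -9 + a (L(x, a) = a - 9 = -9 + a)
1/(H(N(12)) + L(s(2), 0²)) = 1/(0 + (-9 + 0²)) = 1/(0 + (-9 + 0)) = 1/(0 - 9) = 1/(-9) = -⅑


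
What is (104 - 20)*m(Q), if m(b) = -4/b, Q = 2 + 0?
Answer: -168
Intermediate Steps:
Q = 2
(104 - 20)*m(Q) = (104 - 20)*(-4/2) = 84*(-4*1/2) = 84*(-2) = -168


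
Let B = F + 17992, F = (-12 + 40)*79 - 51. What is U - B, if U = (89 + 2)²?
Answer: -11872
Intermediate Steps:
F = 2161 (F = 28*79 - 51 = 2212 - 51 = 2161)
U = 8281 (U = 91² = 8281)
B = 20153 (B = 2161 + 17992 = 20153)
U - B = 8281 - 1*20153 = 8281 - 20153 = -11872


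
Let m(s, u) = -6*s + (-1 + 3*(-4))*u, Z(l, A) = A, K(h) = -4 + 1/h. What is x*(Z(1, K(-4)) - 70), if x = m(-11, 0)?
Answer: -9801/2 ≈ -4900.5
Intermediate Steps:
m(s, u) = -13*u - 6*s (m(s, u) = -6*s + (-1 - 12)*u = -6*s - 13*u = -13*u - 6*s)
x = 66 (x = -13*0 - 6*(-11) = 0 + 66 = 66)
x*(Z(1, K(-4)) - 70) = 66*((-4 + 1/(-4)) - 70) = 66*((-4 - ¼) - 70) = 66*(-17/4 - 70) = 66*(-297/4) = -9801/2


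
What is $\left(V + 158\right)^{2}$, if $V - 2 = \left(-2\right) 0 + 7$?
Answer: $27889$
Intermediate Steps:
$V = 9$ ($V = 2 + \left(\left(-2\right) 0 + 7\right) = 2 + \left(0 + 7\right) = 2 + 7 = 9$)
$\left(V + 158\right)^{2} = \left(9 + 158\right)^{2} = 167^{2} = 27889$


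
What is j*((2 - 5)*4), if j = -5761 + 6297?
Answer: -6432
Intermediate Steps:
j = 536
j*((2 - 5)*4) = 536*((2 - 5)*4) = 536*(-3*4) = 536*(-12) = -6432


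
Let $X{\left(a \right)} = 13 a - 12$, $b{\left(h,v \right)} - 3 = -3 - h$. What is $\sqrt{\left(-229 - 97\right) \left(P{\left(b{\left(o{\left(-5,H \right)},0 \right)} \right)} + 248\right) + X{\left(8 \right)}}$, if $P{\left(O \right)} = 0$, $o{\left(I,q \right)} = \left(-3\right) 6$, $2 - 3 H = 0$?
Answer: $2 i \sqrt{20189} \approx 284.18 i$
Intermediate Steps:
$H = \frac{2}{3}$ ($H = \frac{2}{3} - 0 = \frac{2}{3} + 0 = \frac{2}{3} \approx 0.66667$)
$o{\left(I,q \right)} = -18$
$b{\left(h,v \right)} = - h$ ($b{\left(h,v \right)} = 3 - \left(3 + h\right) = - h$)
$X{\left(a \right)} = -12 + 13 a$
$\sqrt{\left(-229 - 97\right) \left(P{\left(b{\left(o{\left(-5,H \right)},0 \right)} \right)} + 248\right) + X{\left(8 \right)}} = \sqrt{\left(-229 - 97\right) \left(0 + 248\right) + \left(-12 + 13 \cdot 8\right)} = \sqrt{\left(-326\right) 248 + \left(-12 + 104\right)} = \sqrt{-80848 + 92} = \sqrt{-80756} = 2 i \sqrt{20189}$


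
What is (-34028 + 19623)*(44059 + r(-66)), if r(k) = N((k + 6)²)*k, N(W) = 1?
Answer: -633719165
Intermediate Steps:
r(k) = k (r(k) = 1*k = k)
(-34028 + 19623)*(44059 + r(-66)) = (-34028 + 19623)*(44059 - 66) = -14405*43993 = -633719165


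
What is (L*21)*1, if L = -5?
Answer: -105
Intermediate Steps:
(L*21)*1 = -5*21*1 = -105*1 = -105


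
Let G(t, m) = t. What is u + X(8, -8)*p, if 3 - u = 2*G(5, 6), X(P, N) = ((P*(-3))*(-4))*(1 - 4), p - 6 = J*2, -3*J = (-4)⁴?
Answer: 47417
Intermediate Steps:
J = -256/3 (J = -⅓*(-4)⁴ = -⅓*256 = -256/3 ≈ -85.333)
p = -494/3 (p = 6 - 256/3*2 = 6 - 512/3 = -494/3 ≈ -164.67)
X(P, N) = -36*P (X(P, N) = (-3*P*(-4))*(-3) = (12*P)*(-3) = -36*P)
u = -7 (u = 3 - 2*5 = 3 - 1*10 = 3 - 10 = -7)
u + X(8, -8)*p = -7 - 36*8*(-494/3) = -7 - 288*(-494/3) = -7 + 47424 = 47417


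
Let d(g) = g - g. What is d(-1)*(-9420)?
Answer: 0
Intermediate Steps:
d(g) = 0
d(-1)*(-9420) = 0*(-9420) = 0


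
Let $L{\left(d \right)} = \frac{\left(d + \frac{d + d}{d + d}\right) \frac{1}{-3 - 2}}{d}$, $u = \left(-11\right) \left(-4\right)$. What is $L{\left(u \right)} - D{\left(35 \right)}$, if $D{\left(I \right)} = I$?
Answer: $- \frac{1549}{44} \approx -35.205$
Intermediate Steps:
$u = 44$
$L{\left(d \right)} = \frac{- \frac{1}{5} - \frac{d}{5}}{d}$ ($L{\left(d \right)} = \frac{\left(d + \frac{2 d}{2 d}\right) \frac{1}{-5}}{d} = \frac{\left(d + 2 d \frac{1}{2 d}\right) \left(- \frac{1}{5}\right)}{d} = \frac{\left(d + 1\right) \left(- \frac{1}{5}\right)}{d} = \frac{\left(1 + d\right) \left(- \frac{1}{5}\right)}{d} = \frac{- \frac{1}{5} - \frac{d}{5}}{d}$)
$L{\left(u \right)} - D{\left(35 \right)} = \frac{-1 - 44}{5 \cdot 44} - 35 = \frac{1}{5} \cdot \frac{1}{44} \left(-1 - 44\right) - 35 = \frac{1}{5} \cdot \frac{1}{44} \left(-45\right) - 35 = - \frac{9}{44} - 35 = - \frac{1549}{44}$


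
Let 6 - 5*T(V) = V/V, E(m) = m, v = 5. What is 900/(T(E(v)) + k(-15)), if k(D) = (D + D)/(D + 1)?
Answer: 3150/11 ≈ 286.36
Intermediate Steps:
T(V) = 1 (T(V) = 6/5 - V/(5*V) = 6/5 - 1/5*1 = 6/5 - 1/5 = 1)
k(D) = 2*D/(1 + D) (k(D) = (2*D)/(1 + D) = 2*D/(1 + D))
900/(T(E(v)) + k(-15)) = 900/(1 + 2*(-15)/(1 - 15)) = 900/(1 + 2*(-15)/(-14)) = 900/(1 + 2*(-15)*(-1/14)) = 900/(1 + 15/7) = 900/(22/7) = 900*(7/22) = 3150/11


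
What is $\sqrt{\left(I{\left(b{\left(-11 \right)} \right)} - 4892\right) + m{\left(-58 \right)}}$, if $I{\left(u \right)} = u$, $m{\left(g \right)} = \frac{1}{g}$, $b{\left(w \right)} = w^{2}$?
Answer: $\frac{i \sqrt{16049702}}{58} \approx 69.073 i$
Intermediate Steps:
$\sqrt{\left(I{\left(b{\left(-11 \right)} \right)} - 4892\right) + m{\left(-58 \right)}} = \sqrt{\left(\left(-11\right)^{2} - 4892\right) + \frac{1}{-58}} = \sqrt{\left(121 - 4892\right) - \frac{1}{58}} = \sqrt{-4771 - \frac{1}{58}} = \sqrt{- \frac{276719}{58}} = \frac{i \sqrt{16049702}}{58}$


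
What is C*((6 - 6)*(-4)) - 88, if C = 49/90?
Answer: -88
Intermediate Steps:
C = 49/90 (C = 49*(1/90) = 49/90 ≈ 0.54444)
C*((6 - 6)*(-4)) - 88 = 49*((6 - 6)*(-4))/90 - 88 = 49*(0*(-4))/90 - 88 = (49/90)*0 - 88 = 0 - 88 = -88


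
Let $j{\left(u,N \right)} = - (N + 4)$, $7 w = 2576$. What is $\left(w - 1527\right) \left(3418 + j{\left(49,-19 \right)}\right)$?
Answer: $-3978847$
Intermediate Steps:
$w = 368$ ($w = \frac{1}{7} \cdot 2576 = 368$)
$j{\left(u,N \right)} = -4 - N$ ($j{\left(u,N \right)} = - (4 + N) = -4 - N$)
$\left(w - 1527\right) \left(3418 + j{\left(49,-19 \right)}\right) = \left(368 - 1527\right) \left(3418 - -15\right) = - 1159 \left(3418 + \left(-4 + 19\right)\right) = - 1159 \left(3418 + 15\right) = \left(-1159\right) 3433 = -3978847$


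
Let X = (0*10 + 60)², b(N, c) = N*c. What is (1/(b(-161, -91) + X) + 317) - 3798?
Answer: -63531730/18251 ≈ -3481.0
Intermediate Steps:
X = 3600 (X = (0 + 60)² = 60² = 3600)
(1/(b(-161, -91) + X) + 317) - 3798 = (1/(-161*(-91) + 3600) + 317) - 3798 = (1/(14651 + 3600) + 317) - 3798 = (1/18251 + 317) - 3798 = 5785568/18251 - 3798 = -63531730/18251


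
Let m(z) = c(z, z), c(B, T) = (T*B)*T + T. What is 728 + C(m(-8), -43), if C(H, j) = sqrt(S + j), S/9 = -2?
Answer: 728 + I*sqrt(61) ≈ 728.0 + 7.8102*I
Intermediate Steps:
S = -18 (S = 9*(-2) = -18)
c(B, T) = T + B*T**2 (c(B, T) = (B*T)*T + T = B*T**2 + T = T + B*T**2)
m(z) = z*(1 + z**2) (m(z) = z*(1 + z*z) = z*(1 + z**2))
C(H, j) = sqrt(-18 + j)
728 + C(m(-8), -43) = 728 + sqrt(-18 - 43) = 728 + sqrt(-61) = 728 + I*sqrt(61)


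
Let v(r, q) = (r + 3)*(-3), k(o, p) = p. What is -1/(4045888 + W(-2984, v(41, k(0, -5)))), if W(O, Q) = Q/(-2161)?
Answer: -2161/8743164100 ≈ -2.4716e-7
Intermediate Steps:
v(r, q) = -9 - 3*r (v(r, q) = (3 + r)*(-3) = -9 - 3*r)
W(O, Q) = -Q/2161 (W(O, Q) = Q*(-1/2161) = -Q/2161)
-1/(4045888 + W(-2984, v(41, k(0, -5)))) = -1/(4045888 - (-9 - 3*41)/2161) = -1/(4045888 - (-9 - 123)/2161) = -1/(4045888 - 1/2161*(-132)) = -1/(4045888 + 132/2161) = -1/8743164100/2161 = -1*2161/8743164100 = -2161/8743164100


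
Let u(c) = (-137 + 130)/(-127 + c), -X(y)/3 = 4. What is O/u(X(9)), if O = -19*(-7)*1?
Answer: 2641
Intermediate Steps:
X(y) = -12 (X(y) = -3*4 = -12)
u(c) = -7/(-127 + c)
O = 133 (O = 133*1 = 133)
O/u(X(9)) = 133/((-7/(-127 - 12))) = 133/((-7/(-139))) = 133/((-7*(-1/139))) = 133/(7/139) = 133*(139/7) = 2641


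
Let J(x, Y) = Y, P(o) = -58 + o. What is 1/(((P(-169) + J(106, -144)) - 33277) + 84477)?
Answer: 1/50829 ≈ 1.9674e-5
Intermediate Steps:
1/(((P(-169) + J(106, -144)) - 33277) + 84477) = 1/((((-58 - 169) - 144) - 33277) + 84477) = 1/(((-227 - 144) - 33277) + 84477) = 1/((-371 - 33277) + 84477) = 1/(-33648 + 84477) = 1/50829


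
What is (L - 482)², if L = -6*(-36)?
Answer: 70756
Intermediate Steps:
L = 216
(L - 482)² = (216 - 482)² = (-266)² = 70756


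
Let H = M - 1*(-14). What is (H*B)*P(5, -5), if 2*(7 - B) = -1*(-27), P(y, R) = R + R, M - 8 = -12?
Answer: 650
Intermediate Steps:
M = -4 (M = 8 - 12 = -4)
P(y, R) = 2*R
B = -13/2 (B = 7 - (-1)*(-27)/2 = 7 - 1/2*27 = 7 - 27/2 = -13/2 ≈ -6.5000)
H = 10 (H = -4 - 1*(-14) = -4 + 14 = 10)
(H*B)*P(5, -5) = (10*(-13/2))*(2*(-5)) = -65*(-10) = 650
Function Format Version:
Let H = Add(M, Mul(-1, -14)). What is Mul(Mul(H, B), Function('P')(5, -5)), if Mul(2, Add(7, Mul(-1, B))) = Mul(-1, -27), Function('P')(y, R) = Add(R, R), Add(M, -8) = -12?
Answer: 650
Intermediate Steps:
M = -4 (M = Add(8, -12) = -4)
Function('P')(y, R) = Mul(2, R)
B = Rational(-13, 2) (B = Add(7, Mul(Rational(-1, 2), Mul(-1, -27))) = Add(7, Mul(Rational(-1, 2), 27)) = Add(7, Rational(-27, 2)) = Rational(-13, 2) ≈ -6.5000)
H = 10 (H = Add(-4, Mul(-1, -14)) = Add(-4, 14) = 10)
Mul(Mul(H, B), Function('P')(5, -5)) = Mul(Mul(10, Rational(-13, 2)), Mul(2, -5)) = Mul(-65, -10) = 650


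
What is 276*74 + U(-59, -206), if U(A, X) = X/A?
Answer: 1205222/59 ≈ 20428.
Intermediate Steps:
276*74 + U(-59, -206) = 276*74 - 206/(-59) = 20424 - 206*(-1/59) = 20424 + 206/59 = 1205222/59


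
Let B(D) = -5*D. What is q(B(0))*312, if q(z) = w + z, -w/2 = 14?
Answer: -8736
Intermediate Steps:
w = -28 (w = -2*14 = -28)
q(z) = -28 + z
q(B(0))*312 = (-28 - 5*0)*312 = (-28 + 0)*312 = -28*312 = -8736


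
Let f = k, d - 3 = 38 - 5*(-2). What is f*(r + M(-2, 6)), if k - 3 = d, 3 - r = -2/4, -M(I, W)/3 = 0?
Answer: 189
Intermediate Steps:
M(I, W) = 0 (M(I, W) = -3*0 = 0)
r = 7/2 (r = 3 - (-2)/4 = 3 - 1*(-1/2) = 3 + 1/2 = 7/2 ≈ 3.5000)
d = 51 (d = 3 + (38 - 5*(-2)) = 3 + (38 + 10) = 3 + 48 = 51)
k = 54 (k = 3 + 51 = 54)
f = 54
f*(r + M(-2, 6)) = 54*(7/2 + 0) = 54*(7/2) = 189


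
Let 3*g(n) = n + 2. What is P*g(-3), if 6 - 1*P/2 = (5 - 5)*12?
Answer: -4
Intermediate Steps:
g(n) = 2/3 + n/3 (g(n) = (n + 2)/3 = (2 + n)/3 = 2/3 + n/3)
P = 12 (P = 12 - 2*(5 - 5)*12 = 12 - 0*12 = 12 - 2*0 = 12 + 0 = 12)
P*g(-3) = 12*(2/3 + (1/3)*(-3)) = 12*(2/3 - 1) = 12*(-1/3) = -4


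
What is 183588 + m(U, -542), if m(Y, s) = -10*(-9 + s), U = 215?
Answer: 189098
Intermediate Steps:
m(Y, s) = 90 - 10*s
183588 + m(U, -542) = 183588 + (90 - 10*(-542)) = 183588 + (90 + 5420) = 183588 + 5510 = 189098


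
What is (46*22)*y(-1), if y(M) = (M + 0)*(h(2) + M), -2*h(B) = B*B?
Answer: 3036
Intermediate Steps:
h(B) = -B**2/2 (h(B) = -B*B/2 = -B**2/2)
y(M) = M*(-2 + M) (y(M) = (M + 0)*(-1/2*2**2 + M) = M*(-1/2*4 + M) = M*(-2 + M))
(46*22)*y(-1) = (46*22)*(-(-2 - 1)) = 1012*(-1*(-3)) = 1012*3 = 3036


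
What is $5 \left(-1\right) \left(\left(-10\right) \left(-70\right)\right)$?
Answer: $-3500$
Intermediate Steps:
$5 \left(-1\right) \left(\left(-10\right) \left(-70\right)\right) = \left(-5\right) 700 = -3500$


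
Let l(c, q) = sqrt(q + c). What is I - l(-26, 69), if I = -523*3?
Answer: -1569 - sqrt(43) ≈ -1575.6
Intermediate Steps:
l(c, q) = sqrt(c + q)
I = -1569
I - l(-26, 69) = -1569 - sqrt(-26 + 69) = -1569 - sqrt(43)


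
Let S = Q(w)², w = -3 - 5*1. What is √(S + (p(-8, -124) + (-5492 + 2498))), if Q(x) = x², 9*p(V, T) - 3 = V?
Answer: √9913/3 ≈ 33.188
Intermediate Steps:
p(V, T) = ⅓ + V/9
w = -8 (w = -3 - 5 = -8)
S = 4096 (S = ((-8)²)² = 64² = 4096)
√(S + (p(-8, -124) + (-5492 + 2498))) = √(4096 + ((⅓ + (⅑)*(-8)) + (-5492 + 2498))) = √(4096 + ((⅓ - 8/9) - 2994)) = √(4096 + (-5/9 - 2994)) = √(4096 - 26951/9) = √(9913/9) = √9913/3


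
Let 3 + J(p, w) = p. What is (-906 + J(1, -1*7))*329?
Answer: -298732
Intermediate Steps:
J(p, w) = -3 + p
(-906 + J(1, -1*7))*329 = (-906 + (-3 + 1))*329 = (-906 - 2)*329 = -908*329 = -298732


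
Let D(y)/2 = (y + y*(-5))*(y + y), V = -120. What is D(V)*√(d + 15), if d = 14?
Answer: -230400*√29 ≈ -1.2407e+6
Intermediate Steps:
D(y) = -16*y² (D(y) = 2*((y + y*(-5))*(y + y)) = 2*((y - 5*y)*(2*y)) = 2*((-4*y)*(2*y)) = 2*(-8*y²) = -16*y²)
D(V)*√(d + 15) = (-16*(-120)²)*√(14 + 15) = (-16*14400)*√29 = -230400*√29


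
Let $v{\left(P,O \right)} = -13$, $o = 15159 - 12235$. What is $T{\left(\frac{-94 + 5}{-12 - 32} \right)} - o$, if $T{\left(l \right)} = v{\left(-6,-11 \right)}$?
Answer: $-2937$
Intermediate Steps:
$o = 2924$
$T{\left(l \right)} = -13$
$T{\left(\frac{-94 + 5}{-12 - 32} \right)} - o = -13 - 2924 = -2937$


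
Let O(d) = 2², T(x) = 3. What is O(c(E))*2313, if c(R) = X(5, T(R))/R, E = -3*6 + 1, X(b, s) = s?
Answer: 9252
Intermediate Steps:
E = -17 (E = -18 + 1 = -17)
c(R) = 3/R
O(d) = 4
O(c(E))*2313 = 4*2313 = 9252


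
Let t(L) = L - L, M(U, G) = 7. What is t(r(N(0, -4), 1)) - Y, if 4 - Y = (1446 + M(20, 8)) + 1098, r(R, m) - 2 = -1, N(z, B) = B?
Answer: 2547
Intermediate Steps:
r(R, m) = 1 (r(R, m) = 2 - 1 = 1)
Y = -2547 (Y = 4 - ((1446 + 7) + 1098) = 4 - (1453 + 1098) = 4 - 1*2551 = 4 - 2551 = -2547)
t(L) = 0
t(r(N(0, -4), 1)) - Y = 0 - 1*(-2547) = 0 + 2547 = 2547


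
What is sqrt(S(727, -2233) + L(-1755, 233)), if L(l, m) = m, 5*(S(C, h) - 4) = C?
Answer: 2*sqrt(2390)/5 ≈ 19.555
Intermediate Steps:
S(C, h) = 4 + C/5
sqrt(S(727, -2233) + L(-1755, 233)) = sqrt((4 + (1/5)*727) + 233) = sqrt((4 + 727/5) + 233) = sqrt(747/5 + 233) = sqrt(1912/5) = 2*sqrt(2390)/5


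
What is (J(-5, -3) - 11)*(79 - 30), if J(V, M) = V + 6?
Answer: -490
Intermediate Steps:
J(V, M) = 6 + V
(J(-5, -3) - 11)*(79 - 30) = ((6 - 5) - 11)*(79 - 30) = (1 - 11)*49 = -10*49 = -490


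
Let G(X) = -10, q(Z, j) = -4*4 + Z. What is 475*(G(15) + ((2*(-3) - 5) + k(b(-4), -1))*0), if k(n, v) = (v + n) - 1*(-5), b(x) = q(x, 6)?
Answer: -4750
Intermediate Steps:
q(Z, j) = -16 + Z
b(x) = -16 + x
k(n, v) = 5 + n + v (k(n, v) = (n + v) + 5 = 5 + n + v)
475*(G(15) + ((2*(-3) - 5) + k(b(-4), -1))*0) = 475*(-10 + ((2*(-3) - 5) + (5 + (-16 - 4) - 1))*0) = 475*(-10 + ((-6 - 5) + (5 - 20 - 1))*0) = 475*(-10 + (-11 - 16)*0) = 475*(-10 - 27*0) = 475*(-10 + 0) = 475*(-10) = -4750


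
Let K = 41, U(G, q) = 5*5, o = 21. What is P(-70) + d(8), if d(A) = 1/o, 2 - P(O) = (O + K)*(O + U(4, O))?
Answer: -27362/21 ≈ -1303.0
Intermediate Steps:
U(G, q) = 25
P(O) = 2 - (25 + O)*(41 + O) (P(O) = 2 - (O + 41)*(O + 25) = 2 - (41 + O)*(25 + O) = 2 - (25 + O)*(41 + O))
d(A) = 1/21
P(-70) + d(8) = (-1023 - 1*(-70)² - 66*(-70)) + 1/21 = (-1023 - 1*4900 + 4620) + 1/21 = (-1023 - 4900 + 4620) + 1/21 = -1303 + 1/21 = -27362/21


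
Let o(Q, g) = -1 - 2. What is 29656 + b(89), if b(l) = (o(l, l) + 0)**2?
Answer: 29665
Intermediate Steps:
o(Q, g) = -3
b(l) = 9 (b(l) = (-3 + 0)**2 = (-3)**2 = 9)
29656 + b(89) = 29656 + 9 = 29665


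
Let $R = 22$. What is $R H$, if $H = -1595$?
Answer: $-35090$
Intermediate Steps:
$R H = 22 \left(-1595\right) = -35090$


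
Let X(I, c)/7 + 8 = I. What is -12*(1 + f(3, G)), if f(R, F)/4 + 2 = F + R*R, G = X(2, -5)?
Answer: 1668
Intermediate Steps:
X(I, c) = -56 + 7*I
G = -42 (G = -56 + 7*2 = -56 + 14 = -42)
f(R, F) = -8 + 4*F + 4*R² (f(R, F) = -8 + 4*(F + R*R) = -8 + 4*(F + R²) = -8 + (4*F + 4*R²) = -8 + 4*F + 4*R²)
-12*(1 + f(3, G)) = -12*(1 + (-8 + 4*(-42) + 4*3²)) = -12*(1 + (-8 - 168 + 4*9)) = -12*(1 + (-8 - 168 + 36)) = -12*(1 - 140) = -12*(-139) = 1668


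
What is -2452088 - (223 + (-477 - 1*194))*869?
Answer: -2062776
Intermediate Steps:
-2452088 - (223 + (-477 - 1*194))*869 = -2452088 - (223 + (-477 - 194))*869 = -2452088 - (223 - 671)*869 = -2452088 - (-448)*869 = -2452088 - 1*(-389312) = -2452088 + 389312 = -2062776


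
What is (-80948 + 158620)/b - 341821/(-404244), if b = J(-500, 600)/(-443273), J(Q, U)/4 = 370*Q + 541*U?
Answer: -434934056471527/7054057800 ≈ -61657.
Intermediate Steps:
J(Q, U) = 1480*Q + 2164*U (J(Q, U) = 4*(370*Q + 541*U) = 1480*Q + 2164*U)
b = -558400/443273 (b = (1480*(-500) + 2164*600)/(-443273) = (-740000 + 1298400)*(-1/443273) = 558400*(-1/443273) = -558400/443273 ≈ -1.2597)
(-80948 + 158620)/b - 341821/(-404244) = (-80948 + 158620)/(-558400/443273) - 341821/(-404244) = 77672*(-443273/558400) - 341821*(-1/404244) = -4303737557/69800 + 341821/404244 = -434934056471527/7054057800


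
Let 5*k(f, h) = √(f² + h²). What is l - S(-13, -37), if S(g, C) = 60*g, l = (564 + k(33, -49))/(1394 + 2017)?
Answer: 887048/1137 + √3490/17055 ≈ 780.17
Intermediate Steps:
k(f, h) = √(f² + h²)/5
l = 188/1137 + √3490/17055 (l = (564 + √(33² + (-49)²)/5)/(1394 + 2017) = (564 + √(1089 + 2401)/5)/3411 = (564 + √3490/5)*(1/3411) = 188/1137 + √3490/17055 ≈ 0.16881)
l - S(-13, -37) = (188/1137 + √3490/17055) - 60*(-13) = (188/1137 + √3490/17055) - 1*(-780) = (188/1137 + √3490/17055) + 780 = 887048/1137 + √3490/17055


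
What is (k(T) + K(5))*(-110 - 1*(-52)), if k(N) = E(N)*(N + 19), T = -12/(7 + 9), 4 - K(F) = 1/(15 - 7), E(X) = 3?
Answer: -13601/4 ≈ -3400.3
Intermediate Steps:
K(F) = 31/8 (K(F) = 4 - 1/(15 - 7) = 4 - 1/8 = 4 - 1*⅛ = 4 - ⅛ = 31/8)
T = -¾ (T = -12/16 = -12*1/16 = -¾ ≈ -0.75000)
k(N) = 57 + 3*N (k(N) = 3*(N + 19) = 3*(19 + N) = 57 + 3*N)
(k(T) + K(5))*(-110 - 1*(-52)) = ((57 + 3*(-¾)) + 31/8)*(-110 - 1*(-52)) = ((57 - 9/4) + 31/8)*(-110 + 52) = (219/4 + 31/8)*(-58) = (469/8)*(-58) = -13601/4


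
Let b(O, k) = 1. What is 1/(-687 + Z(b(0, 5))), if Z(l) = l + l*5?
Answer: -1/681 ≈ -0.0014684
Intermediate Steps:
Z(l) = 6*l (Z(l) = l + 5*l = 6*l)
1/(-687 + Z(b(0, 5))) = 1/(-687 + 6*1) = 1/(-687 + 6) = 1/(-681) = -1/681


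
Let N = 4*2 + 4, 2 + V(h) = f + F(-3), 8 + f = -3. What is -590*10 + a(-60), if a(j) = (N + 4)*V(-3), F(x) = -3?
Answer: -6156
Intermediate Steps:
f = -11 (f = -8 - 3 = -11)
V(h) = -16 (V(h) = -2 + (-11 - 3) = -2 - 14 = -16)
N = 12 (N = 8 + 4 = 12)
a(j) = -256 (a(j) = (12 + 4)*(-16) = 16*(-16) = -256)
-590*10 + a(-60) = -590*10 - 256 = -5900 - 256 = -6156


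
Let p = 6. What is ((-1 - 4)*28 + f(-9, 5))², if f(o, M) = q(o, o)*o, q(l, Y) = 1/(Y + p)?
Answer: 18769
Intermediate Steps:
q(l, Y) = 1/(6 + Y) (q(l, Y) = 1/(Y + 6) = 1/(6 + Y))
f(o, M) = o/(6 + o)
((-1 - 4)*28 + f(-9, 5))² = ((-1 - 4)*28 - 9/(6 - 9))² = (-5*28 - 9/(-3))² = (-140 - 9*(-⅓))² = (-140 + 3)² = (-137)² = 18769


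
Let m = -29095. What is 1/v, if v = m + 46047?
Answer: 1/16952 ≈ 5.8990e-5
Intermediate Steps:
v = 16952 (v = -29095 + 46047 = 16952)
1/v = 1/16952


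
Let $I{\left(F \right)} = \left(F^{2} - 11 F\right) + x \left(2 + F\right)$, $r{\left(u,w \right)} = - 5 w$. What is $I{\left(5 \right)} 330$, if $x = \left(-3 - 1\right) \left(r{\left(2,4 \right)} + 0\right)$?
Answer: $174900$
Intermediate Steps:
$x = 80$ ($x = \left(-3 - 1\right) \left(\left(-5\right) 4 + 0\right) = - 4 \left(-20 + 0\right) = \left(-4\right) \left(-20\right) = 80$)
$I{\left(F \right)} = 160 + F^{2} + 69 F$ ($I{\left(F \right)} = \left(F^{2} - 11 F\right) + 80 \left(2 + F\right) = \left(F^{2} - 11 F\right) + \left(160 + 80 F\right) = 160 + F^{2} + 69 F$)
$I{\left(5 \right)} 330 = \left(160 + 5^{2} + 69 \cdot 5\right) 330 = \left(160 + 25 + 345\right) 330 = 530 \cdot 330 = 174900$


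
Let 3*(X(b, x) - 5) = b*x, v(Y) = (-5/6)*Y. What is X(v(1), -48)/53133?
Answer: 55/159399 ≈ 0.00034505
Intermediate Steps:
v(Y) = -5*Y/6 (v(Y) = (-5*1/6)*Y = -5*Y/6)
X(b, x) = 5 + b*x/3 (X(b, x) = 5 + (b*x)/3 = 5 + b*x/3)
X(v(1), -48)/53133 = (5 + (1/3)*(-5/6*1)*(-48))/53133 = (5 + (1/3)*(-5/6)*(-48))*(1/53133) = (5 + 40/3)*(1/53133) = (55/3)*(1/53133) = 55/159399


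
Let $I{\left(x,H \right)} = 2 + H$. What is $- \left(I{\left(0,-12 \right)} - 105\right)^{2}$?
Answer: $-13225$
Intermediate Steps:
$- \left(I{\left(0,-12 \right)} - 105\right)^{2} = - \left(\left(2 - 12\right) - 105\right)^{2} = - \left(-10 - 105\right)^{2} = - \left(-115\right)^{2} = \left(-1\right) 13225 = -13225$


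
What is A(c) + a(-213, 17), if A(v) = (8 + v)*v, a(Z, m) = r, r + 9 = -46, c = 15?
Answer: 290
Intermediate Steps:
r = -55 (r = -9 - 46 = -55)
a(Z, m) = -55
A(v) = v*(8 + v)
A(c) + a(-213, 17) = 15*(8 + 15) - 55 = 15*23 - 55 = 345 - 55 = 290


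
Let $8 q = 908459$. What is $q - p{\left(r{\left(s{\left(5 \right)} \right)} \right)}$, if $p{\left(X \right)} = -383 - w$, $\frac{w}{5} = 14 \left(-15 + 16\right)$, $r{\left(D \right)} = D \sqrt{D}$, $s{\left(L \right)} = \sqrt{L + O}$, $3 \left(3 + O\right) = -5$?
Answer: $\frac{912083}{8} \approx 1.1401 \cdot 10^{5}$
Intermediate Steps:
$O = - \frac{14}{3}$ ($O = -3 + \frac{1}{3} \left(-5\right) = -3 - \frac{5}{3} = - \frac{14}{3} \approx -4.6667$)
$s{\left(L \right)} = \sqrt{- \frac{14}{3} + L}$ ($s{\left(L \right)} = \sqrt{L - \frac{14}{3}} = \sqrt{- \frac{14}{3} + L}$)
$q = \frac{908459}{8}$ ($q = \frac{1}{8} \cdot 908459 = \frac{908459}{8} \approx 1.1356 \cdot 10^{5}$)
$r{\left(D \right)} = D^{\frac{3}{2}}$
$w = 70$ ($w = 5 \cdot 14 \left(-15 + 16\right) = 5 \cdot 14 \cdot 1 = 5 \cdot 14 = 70$)
$p{\left(X \right)} = -453$ ($p{\left(X \right)} = -383 - 70 = -453$)
$q - p{\left(r{\left(s{\left(5 \right)} \right)} \right)} = \frac{908459}{8} - -453 = \frac{908459}{8} + 453 = \frac{912083}{8}$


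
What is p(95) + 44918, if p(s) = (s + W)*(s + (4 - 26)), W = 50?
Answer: 55503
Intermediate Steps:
p(s) = (-22 + s)*(50 + s) (p(s) = (s + 50)*(s + (4 - 26)) = (50 + s)*(s - 22) = (50 + s)*(-22 + s) = (-22 + s)*(50 + s))
p(95) + 44918 = (-1100 + 95² + 28*95) + 44918 = (-1100 + 9025 + 2660) + 44918 = 10585 + 44918 = 55503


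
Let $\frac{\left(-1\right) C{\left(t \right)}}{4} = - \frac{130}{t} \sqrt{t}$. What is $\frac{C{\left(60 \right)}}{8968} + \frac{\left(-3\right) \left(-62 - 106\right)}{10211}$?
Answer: $\frac{504}{10211} + \frac{13 \sqrt{15}}{6726} \approx 0.056844$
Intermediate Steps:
$C{\left(t \right)} = \frac{520}{\sqrt{t}}$ ($C{\left(t \right)} = - 4 - \frac{130}{t} \sqrt{t} = - 4 \left(- \frac{130}{\sqrt{t}}\right) = \frac{520}{\sqrt{t}}$)
$\frac{C{\left(60 \right)}}{8968} + \frac{\left(-3\right) \left(-62 - 106\right)}{10211} = \frac{520 \frac{1}{\sqrt{60}}}{8968} + \frac{\left(-3\right) \left(-62 - 106\right)}{10211} = 520 \frac{\sqrt{15}}{30} \cdot \frac{1}{8968} + \left(-3\right) \left(-168\right) \frac{1}{10211} = \frac{52 \sqrt{15}}{3} \cdot \frac{1}{8968} + 504 \cdot \frac{1}{10211} = \frac{13 \sqrt{15}}{6726} + \frac{504}{10211} = \frac{504}{10211} + \frac{13 \sqrt{15}}{6726}$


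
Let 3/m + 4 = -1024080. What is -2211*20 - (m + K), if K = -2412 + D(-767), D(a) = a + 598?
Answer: -42641833673/1024084 ≈ -41639.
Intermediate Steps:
D(a) = 598 + a
m = -3/1024084 (m = 3/(-4 - 1024080) = 3/(-1024084) = 3*(-1/1024084) = -3/1024084 ≈ -2.9294e-6)
K = -2581 (K = -2412 + (598 - 767) = -2412 - 169 = -2581)
-2211*20 - (m + K) = -2211*20 - (-3/1024084 - 2581) = -44220 - 1*(-2643160807/1024084) = -44220 + 2643160807/1024084 = -42641833673/1024084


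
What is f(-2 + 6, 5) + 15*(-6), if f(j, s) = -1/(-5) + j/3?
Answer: -1327/15 ≈ -88.467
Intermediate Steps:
f(j, s) = ⅕ + j/3 (f(j, s) = -1*(-⅕) + j*(⅓) = ⅕ + j/3)
f(-2 + 6, 5) + 15*(-6) = (⅕ + (-2 + 6)/3) + 15*(-6) = (⅕ + (⅓)*4) - 90 = (⅕ + 4/3) - 90 = 23/15 - 90 = -1327/15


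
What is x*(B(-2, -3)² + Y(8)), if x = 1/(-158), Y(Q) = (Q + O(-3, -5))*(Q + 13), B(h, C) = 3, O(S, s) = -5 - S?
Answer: -135/158 ≈ -0.85443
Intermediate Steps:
Y(Q) = (-2 + Q)*(13 + Q) (Y(Q) = (Q + (-5 - 1*(-3)))*(Q + 13) = (Q + (-5 + 3))*(13 + Q) = (Q - 2)*(13 + Q) = (-2 + Q)*(13 + Q))
x = -1/158 ≈ -0.0063291
x*(B(-2, -3)² + Y(8)) = -(3² + (-26 + 8² + 11*8))/158 = -(9 + (-26 + 64 + 88))/158 = -(9 + 126)/158 = -1/158*135 = -135/158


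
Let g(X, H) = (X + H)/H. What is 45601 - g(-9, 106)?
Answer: 4833609/106 ≈ 45600.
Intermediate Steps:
g(X, H) = (H + X)/H
45601 - g(-9, 106) = 45601 - (106 - 9)/106 = 45601 - 97/106 = 4833609/106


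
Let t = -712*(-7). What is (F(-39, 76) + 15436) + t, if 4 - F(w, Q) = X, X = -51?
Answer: 20475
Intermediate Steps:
F(w, Q) = 55 (F(w, Q) = 4 - 1*(-51) = 4 + 51 = 55)
t = 4984
(F(-39, 76) + 15436) + t = (55 + 15436) + 4984 = 15491 + 4984 = 20475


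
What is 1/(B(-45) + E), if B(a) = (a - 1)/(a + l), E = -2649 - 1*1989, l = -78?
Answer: -123/570428 ≈ -0.00021563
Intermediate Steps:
E = -4638 (E = -2649 - 1989 = -4638)
B(a) = (-1 + a)/(-78 + a) (B(a) = (a - 1)/(a - 78) = (-1 + a)/(-78 + a))
1/(B(-45) + E) = 1/((-1 - 45)/(-78 - 45) - 4638) = 1/(-46/(-123) - 4638) = 1/(-1/123*(-46) - 4638) = 1/(46/123 - 4638) = 1/(-570428/123) = -123/570428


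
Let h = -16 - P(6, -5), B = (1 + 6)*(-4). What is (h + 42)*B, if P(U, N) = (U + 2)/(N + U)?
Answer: -504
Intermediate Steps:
B = -28 (B = 7*(-4) = -28)
P(U, N) = (2 + U)/(N + U)
h = -24 (h = -16 - (2 + 6)/(-5 + 6) = -16 - 8/1 = -16 - 8 = -24)
(h + 42)*B = (-24 + 42)*(-28) = 18*(-28) = -504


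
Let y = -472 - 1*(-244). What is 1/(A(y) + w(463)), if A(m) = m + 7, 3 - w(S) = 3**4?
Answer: -1/299 ≈ -0.0033445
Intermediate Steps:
w(S) = -78 (w(S) = 3 - 1*3**4 = 3 - 1*81 = 3 - 81 = -78)
y = -228 (y = -472 + 244 = -228)
A(m) = 7 + m
1/(A(y) + w(463)) = 1/((7 - 228) - 78) = 1/(-221 - 78) = 1/(-299) = -1/299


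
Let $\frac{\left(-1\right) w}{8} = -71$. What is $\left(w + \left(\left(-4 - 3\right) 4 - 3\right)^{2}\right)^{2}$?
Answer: $2337841$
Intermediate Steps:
$w = 568$ ($w = \left(-8\right) \left(-71\right) = 568$)
$\left(w + \left(\left(-4 - 3\right) 4 - 3\right)^{2}\right)^{2} = \left(568 + \left(\left(-4 - 3\right) 4 - 3\right)^{2}\right)^{2} = \left(568 + \left(\left(-7\right) 4 - 3\right)^{2}\right)^{2} = \left(568 + \left(-28 - 3\right)^{2}\right)^{2} = \left(568 + \left(-31\right)^{2}\right)^{2} = \left(568 + 961\right)^{2} = 1529^{2} = 2337841$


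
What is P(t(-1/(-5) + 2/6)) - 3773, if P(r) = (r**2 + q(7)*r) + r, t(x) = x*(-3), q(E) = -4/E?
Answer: -659947/175 ≈ -3771.1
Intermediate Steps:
t(x) = -3*x
P(r) = r**2 + 3*r/7 (P(r) = (r**2 + (-4/7)*r) + r = (r**2 + (-4*1/7)*r) + r = (r**2 - 4*r/7) + r = r**2 + 3*r/7)
P(t(-1/(-5) + 2/6)) - 3773 = (-3*(-1/(-5) + 2/6))*(3 + 7*(-3*(-1/(-5) + 2/6)))/7 - 3773 = (-3*(-1*(-1/5) + 2*(1/6)))*(3 + 7*(-3*(-1*(-1/5) + 2*(1/6))))/7 - 3773 = (-3*(1/5 + 1/3))*(3 + 7*(-3*(1/5 + 1/3)))/7 - 3773 = (-3*8/15)*(3 + 7*(-3*8/15))/7 - 3773 = (1/7)*(-8/5)*(3 + 7*(-8/5)) - 3773 = (1/7)*(-8/5)*(3 - 56/5) - 3773 = (1/7)*(-8/5)*(-41/5) - 3773 = 328/175 - 3773 = -659947/175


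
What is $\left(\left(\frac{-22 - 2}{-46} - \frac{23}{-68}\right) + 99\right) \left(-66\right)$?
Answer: $- \frac{5153973}{782} \approx -6590.8$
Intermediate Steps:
$\left(\left(\frac{-22 - 2}{-46} - \frac{23}{-68}\right) + 99\right) \left(-66\right) = \left(\left(\left(-22 + \left(-12 + 10\right)\right) \left(- \frac{1}{46}\right) - - \frac{23}{68}\right) + 99\right) \left(-66\right) = \left(\left(\left(-22 - 2\right) \left(- \frac{1}{46}\right) + \frac{23}{68}\right) + 99\right) \left(-66\right) = \left(\left(\left(-24\right) \left(- \frac{1}{46}\right) + \frac{23}{68}\right) + 99\right) \left(-66\right) = \left(\left(\frac{12}{23} + \frac{23}{68}\right) + 99\right) \left(-66\right) = \left(\frac{1345}{1564} + 99\right) \left(-66\right) = \frac{156181}{1564} \left(-66\right) = - \frac{5153973}{782}$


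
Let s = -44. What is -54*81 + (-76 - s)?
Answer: -4406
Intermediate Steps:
-54*81 + (-76 - s) = -54*81 + (-76 - 1*(-44)) = -4374 + (-76 + 44) = -4374 - 32 = -4406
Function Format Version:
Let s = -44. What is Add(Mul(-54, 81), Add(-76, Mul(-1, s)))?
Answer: -4406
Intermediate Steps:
Add(Mul(-54, 81), Add(-76, Mul(-1, s))) = Add(Mul(-54, 81), Add(-76, Mul(-1, -44))) = Add(-4374, Add(-76, 44)) = Add(-4374, -32) = -4406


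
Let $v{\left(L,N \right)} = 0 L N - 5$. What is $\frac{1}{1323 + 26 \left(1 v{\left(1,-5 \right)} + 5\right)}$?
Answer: $\frac{1}{1323} \approx 0.00075586$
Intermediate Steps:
$v{\left(L,N \right)} = -5$ ($v{\left(L,N \right)} = 0 N - 5 = 0 - 5 = -5$)
$\frac{1}{1323 + 26 \left(1 v{\left(1,-5 \right)} + 5\right)} = \frac{1}{1323 + 26 \left(1 \left(-5\right) + 5\right)} = \frac{1}{1323 + 26 \left(-5 + 5\right)} = \frac{1}{1323 + 26 \cdot 0} = \frac{1}{1323 + 0} = \frac{1}{1323}$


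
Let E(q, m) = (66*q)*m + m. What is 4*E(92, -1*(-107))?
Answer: 2599244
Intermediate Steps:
E(q, m) = m + 66*m*q (E(q, m) = 66*m*q + m = m + 66*m*q)
4*E(92, -1*(-107)) = 4*((-1*(-107))*(1 + 66*92)) = 4*(107*(1 + 6072)) = 4*(107*6073) = 4*649811 = 2599244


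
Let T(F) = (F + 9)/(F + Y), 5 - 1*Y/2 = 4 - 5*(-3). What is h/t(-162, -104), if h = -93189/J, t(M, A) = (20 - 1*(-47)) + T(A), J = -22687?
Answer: 12300948/202799093 ≈ 0.060656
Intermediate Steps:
Y = -28 (Y = 10 - 2*(4 - 5*(-3)) = 10 - 2*(4 + 15) = 10 - 2*19 = 10 - 38 = -28)
T(F) = (9 + F)/(-28 + F) (T(F) = (F + 9)/(F - 28) = (9 + F)/(-28 + F))
t(M, A) = 67 + (9 + A)/(-28 + A) (t(M, A) = (20 - 1*(-47)) + (9 + A)/(-28 + A) = (20 + 47) + (9 + A)/(-28 + A) = 67 + (9 + A)/(-28 + A))
h = 93189/22687 (h = -93189/(-22687) = -93189*(-1/22687) = 93189/22687 ≈ 4.1076)
h/t(-162, -104) = 93189/(22687*(((-1867 + 68*(-104))/(-28 - 104)))) = 93189/(22687*(((-1867 - 7072)/(-132)))) = 93189/(22687*((-1/132*(-8939)))) = 93189/(22687*(8939/132)) = (93189/22687)*(132/8939) = 12300948/202799093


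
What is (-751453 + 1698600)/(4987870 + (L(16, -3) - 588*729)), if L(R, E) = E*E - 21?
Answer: 947147/4559206 ≈ 0.20774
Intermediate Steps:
L(R, E) = -21 + E² (L(R, E) = E² - 21 = -21 + E²)
(-751453 + 1698600)/(4987870 + (L(16, -3) - 588*729)) = (-751453 + 1698600)/(4987870 + ((-21 + (-3)²) - 588*729)) = 947147/(4987870 + ((-21 + 9) - 428652)) = 947147/(4987870 + (-12 - 428652)) = 947147/(4987870 - 428664) = 947147/4559206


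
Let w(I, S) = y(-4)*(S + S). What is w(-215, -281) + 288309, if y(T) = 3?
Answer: 286623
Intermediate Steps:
w(I, S) = 6*S (w(I, S) = 3*(S + S) = 3*(2*S) = 6*S)
w(-215, -281) + 288309 = 6*(-281) + 288309 = -1686 + 288309 = 286623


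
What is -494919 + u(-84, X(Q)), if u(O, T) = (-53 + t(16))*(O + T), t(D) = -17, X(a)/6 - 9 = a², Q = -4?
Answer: -499539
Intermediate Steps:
X(a) = 54 + 6*a²
u(O, T) = -70*O - 70*T (u(O, T) = (-53 - 17)*(O + T) = -70*(O + T) = -70*O - 70*T)
-494919 + u(-84, X(Q)) = -494919 + (-70*(-84) - 70*(54 + 6*(-4)²)) = -494919 + (5880 - 70*(54 + 6*16)) = -494919 + (5880 - 70*(54 + 96)) = -494919 + (5880 - 70*150) = -494919 + (5880 - 10500) = -494919 - 4620 = -499539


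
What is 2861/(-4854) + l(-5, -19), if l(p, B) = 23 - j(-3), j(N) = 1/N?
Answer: 110399/4854 ≈ 22.744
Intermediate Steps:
l(p, B) = 70/3 (l(p, B) = 23 - 1/(-3) = 23 - 1*(-1/3) = 23 + 1/3 = 70/3)
2861/(-4854) + l(-5, -19) = 2861/(-4854) + 70/3 = 2861*(-1/4854) + 70/3 = -2861/4854 + 70/3 = 110399/4854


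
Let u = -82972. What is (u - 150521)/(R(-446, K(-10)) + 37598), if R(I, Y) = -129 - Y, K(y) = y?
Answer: -5987/961 ≈ -6.2300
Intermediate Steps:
(u - 150521)/(R(-446, K(-10)) + 37598) = (-82972 - 150521)/((-129 - 1*(-10)) + 37598) = -233493/((-129 + 10) + 37598) = -233493/(-119 + 37598) = -233493/37479 = -233493*1/37479 = -5987/961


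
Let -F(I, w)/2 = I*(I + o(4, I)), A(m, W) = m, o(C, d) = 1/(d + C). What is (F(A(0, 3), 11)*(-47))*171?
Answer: 0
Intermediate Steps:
o(C, d) = 1/(C + d)
F(I, w) = -2*I*(I + 1/(4 + I))
(F(A(0, 3), 11)*(-47))*171 = (-2*0*(1 + 0*(4 + 0))/(4 + 0)*(-47))*171 = (-2*0*(1 + 0*4)/4*(-47))*171 = (-2*0*¼*(1 + 0)*(-47))*171 = (-2*0*¼*1*(-47))*171 = (0*(-47))*171 = 0*171 = 0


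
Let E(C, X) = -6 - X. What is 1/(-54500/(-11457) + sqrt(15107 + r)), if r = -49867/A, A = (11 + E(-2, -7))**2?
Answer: -9990504000/30952983480701 + 175017132*sqrt(2125541)/30952983480701 ≈ 0.0079208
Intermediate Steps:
A = 144 (A = (11 + (-6 - 1*(-7)))**2 = (11 + (-6 + 7))**2 = (11 + 1)**2 = 12**2 = 144)
r = -49867/144 ≈ -346.30
1/(-54500/(-11457) + sqrt(15107 + r)) = 1/(-54500/(-11457) + sqrt(15107 - 49867/144)) = 1/(-54500*(-1/11457) + sqrt(2125541/144)) = 1/(54500/11457 + sqrt(2125541)/12)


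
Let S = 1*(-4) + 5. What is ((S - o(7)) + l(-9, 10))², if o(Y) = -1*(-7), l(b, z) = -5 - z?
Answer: 441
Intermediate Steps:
S = 1 (S = -4 + 5 = 1)
o(Y) = 7
((S - o(7)) + l(-9, 10))² = ((1 - 1*7) + (-5 - 1*10))² = ((1 - 7) + (-5 - 10))² = (-6 - 15)² = (-21)² = 441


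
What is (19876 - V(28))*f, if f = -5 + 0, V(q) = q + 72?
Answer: -98880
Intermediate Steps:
V(q) = 72 + q
f = -5
(19876 - V(28))*f = (19876 - (72 + 28))*(-5) = (19876 - 1*100)*(-5) = (19876 - 100)*(-5) = 19776*(-5) = -98880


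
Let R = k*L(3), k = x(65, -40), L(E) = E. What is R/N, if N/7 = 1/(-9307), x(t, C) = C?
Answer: 1116840/7 ≈ 1.5955e+5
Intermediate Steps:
k = -40
R = -120 (R = -40*3 = -120)
N = -7/9307 (N = 7/(-9307) = 7*(-1/9307) = -7/9307 ≈ -0.00075212)
R/N = -120/(-7/9307) = -120*(-9307/7) = 1116840/7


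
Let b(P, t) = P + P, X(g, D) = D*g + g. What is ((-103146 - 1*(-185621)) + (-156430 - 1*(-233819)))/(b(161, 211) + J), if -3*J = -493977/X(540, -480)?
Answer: 41350422240/83123861 ≈ 497.46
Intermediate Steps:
X(g, D) = g + D*g
J = -164659/258660 (J = -(-164659)/(540*(1 - 480)) = -(-164659)/(540*(-479)) = -(-164659)/(-258660) = -(-164659)*(-1)/258660 = -⅓*164659/86220 = -164659/258660 ≈ -0.63658)
b(P, t) = 2*P
((-103146 - 1*(-185621)) + (-156430 - 1*(-233819)))/(b(161, 211) + J) = ((-103146 - 1*(-185621)) + (-156430 - 1*(-233819)))/(2*161 - 164659/258660) = ((-103146 + 185621) + (-156430 + 233819))/(322 - 164659/258660) = (82475 + 77389)/(83123861/258660) = 159864*(258660/83123861) = 41350422240/83123861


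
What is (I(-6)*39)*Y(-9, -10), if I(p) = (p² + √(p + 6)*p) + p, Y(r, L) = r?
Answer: -10530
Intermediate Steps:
I(p) = p + p² + p*√(6 + p) (I(p) = (p² + √(6 + p)*p) + p = (p² + p*√(6 + p)) + p = p + p² + p*√(6 + p))
(I(-6)*39)*Y(-9, -10) = (-6*(1 - 6 + √(6 - 6))*39)*(-9) = (-6*(1 - 6 + √0)*39)*(-9) = (-6*(1 - 6 + 0)*39)*(-9) = (-6*(-5)*39)*(-9) = (30*39)*(-9) = 1170*(-9) = -10530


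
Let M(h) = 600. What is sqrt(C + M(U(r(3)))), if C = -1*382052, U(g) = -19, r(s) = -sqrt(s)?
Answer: 2*I*sqrt(95363) ≈ 617.62*I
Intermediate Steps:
C = -382052
sqrt(C + M(U(r(3)))) = sqrt(-382052 + 600) = sqrt(-381452) = 2*I*sqrt(95363)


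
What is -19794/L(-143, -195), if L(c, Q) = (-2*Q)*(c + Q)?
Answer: 3299/21970 ≈ 0.15016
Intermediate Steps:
L(c, Q) = -2*Q*(Q + c) (L(c, Q) = (-2*Q)*(Q + c) = -2*Q*(Q + c))
-19794/L(-143, -195) = -19794*1/(390*(-195 - 143)) = -19794/((-2*(-195)*(-338))) = -19794/(-131820) = -19794*(-1/131820) = 3299/21970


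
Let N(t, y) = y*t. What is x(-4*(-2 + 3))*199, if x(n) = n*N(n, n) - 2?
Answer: -13134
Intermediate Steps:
N(t, y) = t*y
x(n) = -2 + n³ (x(n) = n*(n*n) - 2 = n*n² - 2 = n³ - 2 = -2 + n³)
x(-4*(-2 + 3))*199 = (-2 + (-4*(-2 + 3))³)*199 = (-2 + (-4*1)³)*199 = (-2 + (-4)³)*199 = (-2 - 64)*199 = -66*199 = -13134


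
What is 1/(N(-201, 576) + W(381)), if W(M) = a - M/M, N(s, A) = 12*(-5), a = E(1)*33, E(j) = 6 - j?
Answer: 1/104 ≈ 0.0096154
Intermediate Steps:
a = 165 (a = (6 - 1*1)*33 = (6 - 1)*33 = 5*33 = 165)
N(s, A) = -60
W(M) = 164 (W(M) = 165 - M/M = 165 - 1*1 = 165 - 1 = 164)
1/(N(-201, 576) + W(381)) = 1/(-60 + 164) = 1/104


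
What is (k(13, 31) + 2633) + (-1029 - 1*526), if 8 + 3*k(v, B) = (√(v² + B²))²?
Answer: 1452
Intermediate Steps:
k(v, B) = -8/3 + B²/3 + v²/3 (k(v, B) = -8/3 + (√(v² + B²))²/3 = -8/3 + (√(B² + v²))²/3 = -8/3 + (B² + v²)/3 = -8/3 + (B²/3 + v²/3) = -8/3 + B²/3 + v²/3)
(k(13, 31) + 2633) + (-1029 - 1*526) = ((-8/3 + (⅓)*31² + (⅓)*13²) + 2633) + (-1029 - 1*526) = ((-8/3 + (⅓)*961 + (⅓)*169) + 2633) + (-1029 - 526) = ((-8/3 + 961/3 + 169/3) + 2633) - 1555 = (374 + 2633) - 1555 = 3007 - 1555 = 1452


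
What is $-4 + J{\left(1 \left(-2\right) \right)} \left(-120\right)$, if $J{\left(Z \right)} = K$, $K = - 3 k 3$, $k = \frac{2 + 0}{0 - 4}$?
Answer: $-544$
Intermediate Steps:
$k = - \frac{1}{2}$ ($k = \frac{2}{-4} = 2 \left(- \frac{1}{4}\right) = - \frac{1}{2} \approx -0.5$)
$K = \frac{9}{2}$ ($K = \left(-3\right) \left(- \frac{1}{2}\right) 3 = \frac{3}{2} \cdot 3 = \frac{9}{2} \approx 4.5$)
$J{\left(Z \right)} = \frac{9}{2}$
$-4 + J{\left(1 \left(-2\right) \right)} \left(-120\right) = -4 + \frac{9}{2} \left(-120\right) = -4 - 540 = -544$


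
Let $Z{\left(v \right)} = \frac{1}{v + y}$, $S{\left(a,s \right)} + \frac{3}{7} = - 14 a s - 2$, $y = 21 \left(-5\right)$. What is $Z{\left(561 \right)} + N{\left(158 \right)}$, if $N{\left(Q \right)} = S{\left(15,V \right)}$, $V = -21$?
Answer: $\frac{14068975}{3192} \approx 4407.6$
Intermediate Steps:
$y = -105$
$S{\left(a,s \right)} = - \frac{17}{7} - 14 a s$ ($S{\left(a,s \right)} = - \frac{3}{7} + \left(- 14 a s - 2\right) = - \frac{3}{7} - \left(2 + 14 a s\right) = - \frac{17}{7} - 14 a s$)
$Z{\left(v \right)} = \frac{1}{-105 + v}$ ($Z{\left(v \right)} = \frac{1}{v - 105} = \frac{1}{-105 + v}$)
$N{\left(Q \right)} = \frac{30853}{7}$ ($N{\left(Q \right)} = - \frac{17}{7} - 210 \left(-21\right) = - \frac{17}{7} + 4410 = \frac{30853}{7}$)
$Z{\left(561 \right)} + N{\left(158 \right)} = \frac{1}{-105 + 561} + \frac{30853}{7} = \frac{1}{456} + \frac{30853}{7} = \frac{14068975}{3192}$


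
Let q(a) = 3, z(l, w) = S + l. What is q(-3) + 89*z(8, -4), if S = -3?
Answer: 448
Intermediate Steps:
z(l, w) = -3 + l
q(-3) + 89*z(8, -4) = 3 + 89*(-3 + 8) = 3 + 89*5 = 3 + 445 = 448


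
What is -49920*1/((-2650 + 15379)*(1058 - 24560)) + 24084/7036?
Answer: 300218642233/87702848187 ≈ 3.4231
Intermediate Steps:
-49920*1/((-2650 + 15379)*(1058 - 24560)) + 24084/7036 = -49920/((-23502*12729)) + 24084*(1/7036) = -49920/(-299156958) + 6021/1759 = -49920*(-1/299156958) + 6021/1759 = 8320/49859493 + 6021/1759 = 300218642233/87702848187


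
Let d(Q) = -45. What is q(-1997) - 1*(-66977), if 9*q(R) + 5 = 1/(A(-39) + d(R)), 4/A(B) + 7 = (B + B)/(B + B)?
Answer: 82581953/1233 ≈ 66977.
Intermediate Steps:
A(B) = -2/3 (A(B) = 4/(-7 + (B + B)/(B + B)) = 4/(-7 + (2*B)/((2*B))) = 4/(-7 + (2*B)*(1/(2*B))) = 4/(-7 + 1) = 4/(-6) = 4*(-1/6) = -2/3)
q(R) = -688/1233 (q(R) = -5/9 + 1/(9*(-2/3 - 45)) = -5/9 + 1/(9*(-137/3)) = -5/9 + (1/9)*(-3/137) = -5/9 - 1/411 = -688/1233)
q(-1997) - 1*(-66977) = -688/1233 - 1*(-66977) = -688/1233 + 66977 = 82581953/1233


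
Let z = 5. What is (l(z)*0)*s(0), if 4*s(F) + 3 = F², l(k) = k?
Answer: 0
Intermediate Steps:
s(F) = -¾ + F²/4
(l(z)*0)*s(0) = (5*0)*(-¾ + (¼)*0²) = 0*(-¾ + (¼)*0) = 0*(-¾ + 0) = 0*(-¾) = 0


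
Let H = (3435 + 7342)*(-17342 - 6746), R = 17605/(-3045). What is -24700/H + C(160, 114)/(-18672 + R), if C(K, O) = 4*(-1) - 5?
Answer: 4680781679/8112222006146 ≈ 0.00057700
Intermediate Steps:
R = -503/87 (R = 17605*(-1/3045) = -503/87 ≈ -5.7816)
H = -259596376 (H = 10777*(-24088) = -259596376)
C(K, O) = -9 (C(K, O) = -4 - 5 = -9)
-24700/H + C(160, 114)/(-18672 + R) = -24700/(-259596376) - 9/(-18672 - 503/87) = -24700*(-1/259596376) - 9/(-1624967/87) = 475/4992238 - 9*(-87/1624967) = 475/4992238 + 783/1624967 = 4680781679/8112222006146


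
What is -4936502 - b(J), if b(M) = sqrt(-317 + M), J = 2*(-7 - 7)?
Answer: -4936502 - I*sqrt(345) ≈ -4.9365e+6 - 18.574*I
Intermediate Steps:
J = -28 (J = 2*(-14) = -28)
-4936502 - b(J) = -4936502 - sqrt(-317 - 28) = -4936502 - sqrt(-345) = -4936502 - I*sqrt(345)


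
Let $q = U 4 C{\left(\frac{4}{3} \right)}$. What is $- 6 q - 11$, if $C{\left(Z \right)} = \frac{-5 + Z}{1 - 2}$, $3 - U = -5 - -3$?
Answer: $-451$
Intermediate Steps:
$U = 5$ ($U = 3 - \left(-5 - -3\right) = 3 - \left(-5 + 3\right) = 3 - -2 = 3 + 2 = 5$)
$C{\left(Z \right)} = 5 - Z$ ($C{\left(Z \right)} = \frac{-5 + Z}{-1} = \left(-5 + Z\right) \left(-1\right) = 5 - Z$)
$q = \frac{220}{3}$ ($q = 5 \cdot 4 \left(5 - \frac{4}{3}\right) = 20 \left(5 - 4 \cdot \frac{1}{3}\right) = 20 \left(5 - \frac{4}{3}\right) = 20 \cdot \frac{11}{3} = \frac{220}{3} \approx 73.333$)
$- 6 q - 11 = \left(-6\right) \frac{220}{3} - 11 = -440 - 11 = -451$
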